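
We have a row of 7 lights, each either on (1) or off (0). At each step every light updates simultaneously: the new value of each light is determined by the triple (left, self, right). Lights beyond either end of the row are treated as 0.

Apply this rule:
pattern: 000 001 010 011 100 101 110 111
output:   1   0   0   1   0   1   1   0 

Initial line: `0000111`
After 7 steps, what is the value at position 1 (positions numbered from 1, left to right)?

1

1110101
1011010
0111100
0100101
0000010
1111000
1001011
position 1 holds 1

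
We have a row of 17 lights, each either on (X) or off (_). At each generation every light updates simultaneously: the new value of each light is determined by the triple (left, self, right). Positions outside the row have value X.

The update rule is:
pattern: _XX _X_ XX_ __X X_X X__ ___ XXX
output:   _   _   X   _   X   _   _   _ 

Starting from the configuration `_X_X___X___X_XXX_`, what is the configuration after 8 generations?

X________________

X_X_________X__XX
XX_______________
_X_______________
X________________
X________________  (fixed point — unchanged through generation 8)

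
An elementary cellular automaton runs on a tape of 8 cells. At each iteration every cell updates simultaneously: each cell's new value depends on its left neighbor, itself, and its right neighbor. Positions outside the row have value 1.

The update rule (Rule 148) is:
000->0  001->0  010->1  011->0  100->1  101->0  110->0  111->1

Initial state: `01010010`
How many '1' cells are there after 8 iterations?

01011010
01000010
01100010
00010010
10011010
01000010  (repeats iteration 2; period 4)
iteration 8: 00010010
count of 1: 2

2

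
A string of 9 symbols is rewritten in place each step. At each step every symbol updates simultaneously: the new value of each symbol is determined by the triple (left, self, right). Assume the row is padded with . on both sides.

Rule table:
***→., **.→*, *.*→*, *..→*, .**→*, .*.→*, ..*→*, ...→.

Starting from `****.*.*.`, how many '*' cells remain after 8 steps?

step 1: *..******
step 2: ****....*
step 3: *..**..**
step 4: *********
step 5: *.......*
step 6: **.....**
step 7: ***...***
step 8: *.**.**.*
count of *: 6

6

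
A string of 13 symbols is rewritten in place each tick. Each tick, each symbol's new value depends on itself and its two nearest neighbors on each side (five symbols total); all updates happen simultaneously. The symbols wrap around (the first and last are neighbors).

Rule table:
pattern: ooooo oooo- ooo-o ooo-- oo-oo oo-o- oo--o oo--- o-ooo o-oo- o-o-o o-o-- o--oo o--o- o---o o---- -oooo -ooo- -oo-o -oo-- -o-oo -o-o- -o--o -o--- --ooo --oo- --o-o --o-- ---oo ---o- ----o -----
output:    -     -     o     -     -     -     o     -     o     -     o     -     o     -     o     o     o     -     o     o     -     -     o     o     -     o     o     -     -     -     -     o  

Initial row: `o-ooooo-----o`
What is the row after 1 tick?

o-oo----oo--o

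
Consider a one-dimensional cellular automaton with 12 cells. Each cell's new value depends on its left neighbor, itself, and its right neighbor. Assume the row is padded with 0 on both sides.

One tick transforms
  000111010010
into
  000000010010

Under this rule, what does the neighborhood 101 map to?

0

At position 6 the neighborhood is 101; the next row has 0 there.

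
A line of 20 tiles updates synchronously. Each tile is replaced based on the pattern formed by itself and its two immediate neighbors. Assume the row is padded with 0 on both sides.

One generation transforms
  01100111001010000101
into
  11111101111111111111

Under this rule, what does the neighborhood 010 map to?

At position 10 the neighborhood is 010; the next row has 1 there.

1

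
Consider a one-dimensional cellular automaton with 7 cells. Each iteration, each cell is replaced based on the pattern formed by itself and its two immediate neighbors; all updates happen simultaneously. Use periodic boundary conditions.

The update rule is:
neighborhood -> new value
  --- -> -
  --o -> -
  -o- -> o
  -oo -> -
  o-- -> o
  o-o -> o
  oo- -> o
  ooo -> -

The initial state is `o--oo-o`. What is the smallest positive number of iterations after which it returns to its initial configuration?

iteration 1: oo--oo-
iteration 2: -oo--oo
iteration 3: o-oo--o
iteration 4: oo-oo--
iteration 5: -oo-oo-
iteration 6: --oo-oo
iteration 7: o--oo-o

7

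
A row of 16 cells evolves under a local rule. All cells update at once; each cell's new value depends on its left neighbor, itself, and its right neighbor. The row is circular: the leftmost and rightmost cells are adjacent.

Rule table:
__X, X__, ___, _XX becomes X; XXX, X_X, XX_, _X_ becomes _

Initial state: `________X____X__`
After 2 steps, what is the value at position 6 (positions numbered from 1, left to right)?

step 1: XXXXXXXX_XXXX_XX
step 2: _________X____X_
position 6 holds _

_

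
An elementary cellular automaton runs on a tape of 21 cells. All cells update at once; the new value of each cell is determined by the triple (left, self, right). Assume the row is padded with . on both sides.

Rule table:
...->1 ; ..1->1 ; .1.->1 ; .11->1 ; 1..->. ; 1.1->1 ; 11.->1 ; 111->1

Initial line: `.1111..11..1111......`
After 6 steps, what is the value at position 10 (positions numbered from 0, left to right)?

1

11111.111.11111.11111
111111111111111111111
111111111111111111111  (fixed point — unchanged through step 6)
position 10 holds 1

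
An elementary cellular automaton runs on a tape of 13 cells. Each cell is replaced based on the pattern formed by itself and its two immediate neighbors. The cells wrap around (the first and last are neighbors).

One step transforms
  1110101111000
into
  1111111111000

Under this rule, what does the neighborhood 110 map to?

1

At position 2 the neighborhood is 110; the next row has 1 there.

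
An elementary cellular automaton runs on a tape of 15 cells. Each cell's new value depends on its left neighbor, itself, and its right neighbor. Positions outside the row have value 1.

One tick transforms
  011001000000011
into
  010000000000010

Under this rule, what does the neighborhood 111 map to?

0

At position 14 the neighborhood is 111; the next row has 0 there.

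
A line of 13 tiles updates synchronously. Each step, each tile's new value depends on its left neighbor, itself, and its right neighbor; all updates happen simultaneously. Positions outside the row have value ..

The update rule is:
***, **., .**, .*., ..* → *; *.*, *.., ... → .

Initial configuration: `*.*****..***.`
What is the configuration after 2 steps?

*.*****.****.
*.*****.****.

*.*****.****.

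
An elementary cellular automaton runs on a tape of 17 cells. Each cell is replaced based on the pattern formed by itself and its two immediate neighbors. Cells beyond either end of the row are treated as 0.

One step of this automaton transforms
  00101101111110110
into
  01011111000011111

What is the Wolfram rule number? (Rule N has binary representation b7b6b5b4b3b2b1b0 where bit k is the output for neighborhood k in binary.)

122

position 8: 111 → 0  (bit 7 = 0)
position 5: 110 → 1  (bit 6 = 1)
position 3: 101 → 1  (bit 5 = 1)
position 16: 100 → 1  (bit 4 = 1)
position 4: 011 → 1  (bit 3 = 1)
position 2: 010 → 0  (bit 2 = 0)
position 1: 001 → 1  (bit 1 = 1)
position 0: 000 → 0  (bit 0 = 0)
bits b7..b0 = 01111010 = 122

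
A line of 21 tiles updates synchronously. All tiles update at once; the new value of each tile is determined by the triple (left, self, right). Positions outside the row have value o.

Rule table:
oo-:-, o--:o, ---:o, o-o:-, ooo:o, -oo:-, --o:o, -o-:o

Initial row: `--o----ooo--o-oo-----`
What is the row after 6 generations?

generation 1: ooooooo-o-ooo---ooooo
generation 2: oooooo--o--o-ooo-oooo
generation 3: ooooo-oooooo--o---ooo
generation 4: oooo---oooo-oooooo-oo
generation 5: ooo-ooo-oo---oooo---o
generation 6: oo---o----ooo-oo-ooo-

oo---o----ooo-oo-ooo-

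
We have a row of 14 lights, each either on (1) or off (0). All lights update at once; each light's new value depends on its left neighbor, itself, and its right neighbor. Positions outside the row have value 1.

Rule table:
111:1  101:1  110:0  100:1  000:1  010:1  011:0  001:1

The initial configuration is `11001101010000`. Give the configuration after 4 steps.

11101111011111

step 1: 10110011111111
step 2: 01001101111111
step 3: 11110010111111
step 4: 11101111011111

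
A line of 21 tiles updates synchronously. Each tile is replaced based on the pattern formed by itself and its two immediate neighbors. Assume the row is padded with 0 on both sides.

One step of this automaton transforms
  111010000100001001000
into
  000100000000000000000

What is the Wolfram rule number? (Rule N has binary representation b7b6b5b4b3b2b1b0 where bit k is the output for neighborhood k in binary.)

32

position 1: 111 → 0  (bit 7 = 0)
position 2: 110 → 0  (bit 6 = 0)
position 3: 101 → 1  (bit 5 = 1)
position 5: 100 → 0  (bit 4 = 0)
position 0: 011 → 0  (bit 3 = 0)
position 4: 010 → 0  (bit 2 = 0)
position 8: 001 → 0  (bit 1 = 0)
position 6: 000 → 0  (bit 0 = 0)
bits b7..b0 = 00100000 = 32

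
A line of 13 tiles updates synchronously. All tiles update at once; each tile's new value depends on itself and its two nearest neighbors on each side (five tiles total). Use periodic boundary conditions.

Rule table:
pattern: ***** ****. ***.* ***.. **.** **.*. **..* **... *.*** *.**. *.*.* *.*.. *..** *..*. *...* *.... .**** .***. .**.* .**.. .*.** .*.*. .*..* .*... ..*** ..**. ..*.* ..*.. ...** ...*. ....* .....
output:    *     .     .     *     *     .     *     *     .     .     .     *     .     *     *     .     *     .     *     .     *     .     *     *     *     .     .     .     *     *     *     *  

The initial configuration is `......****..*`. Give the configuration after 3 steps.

step 1: *.******.***.
step 2: .*.***..*....
step 3: *.*..***.*.**

*.*..***.*.**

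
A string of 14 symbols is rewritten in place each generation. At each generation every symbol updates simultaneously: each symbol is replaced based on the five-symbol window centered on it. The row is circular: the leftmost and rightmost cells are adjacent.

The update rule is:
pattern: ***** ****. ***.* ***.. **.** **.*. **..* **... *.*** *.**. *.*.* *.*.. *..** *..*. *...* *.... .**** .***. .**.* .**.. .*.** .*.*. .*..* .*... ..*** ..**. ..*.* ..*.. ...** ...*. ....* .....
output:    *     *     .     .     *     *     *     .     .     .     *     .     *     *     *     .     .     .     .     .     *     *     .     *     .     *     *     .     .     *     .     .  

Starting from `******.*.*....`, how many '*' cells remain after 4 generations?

7

..***.***.*...
.....*...*.*..
....*.*****.*.
...***..**.*.*
count of *: 7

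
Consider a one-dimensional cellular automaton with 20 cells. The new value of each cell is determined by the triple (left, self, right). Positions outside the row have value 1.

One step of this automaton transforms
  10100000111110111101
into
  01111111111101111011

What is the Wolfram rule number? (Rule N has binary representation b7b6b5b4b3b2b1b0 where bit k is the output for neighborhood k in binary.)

position 9: 111 → 1  (bit 7 = 1)
position 0: 110 → 0  (bit 6 = 0)
position 1: 101 → 1  (bit 5 = 1)
position 3: 100 → 1  (bit 4 = 1)
position 8: 011 → 1  (bit 3 = 1)
position 2: 010 → 1  (bit 2 = 1)
position 7: 001 → 1  (bit 1 = 1)
position 4: 000 → 1  (bit 0 = 1)
bits b7..b0 = 10111111 = 191

191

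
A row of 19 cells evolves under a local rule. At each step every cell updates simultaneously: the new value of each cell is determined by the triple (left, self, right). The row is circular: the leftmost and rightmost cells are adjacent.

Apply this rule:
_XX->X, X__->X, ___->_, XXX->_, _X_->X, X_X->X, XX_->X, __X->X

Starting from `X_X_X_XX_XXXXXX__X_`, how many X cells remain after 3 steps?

8

step 1: XXXXXXXXXX____XXXXX
step 2: _________XX__XX____
step 3: ________XXXXXXXX___
count of X: 8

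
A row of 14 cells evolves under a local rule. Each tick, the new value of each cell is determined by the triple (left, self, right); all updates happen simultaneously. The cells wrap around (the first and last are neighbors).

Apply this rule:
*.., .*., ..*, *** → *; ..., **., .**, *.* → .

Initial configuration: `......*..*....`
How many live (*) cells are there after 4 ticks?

tick 1: .....******...
tick 2: ....*.****.*..
tick 3: ...**..**..**.
tick 4: ..*..**..**..*
count of *: 6

6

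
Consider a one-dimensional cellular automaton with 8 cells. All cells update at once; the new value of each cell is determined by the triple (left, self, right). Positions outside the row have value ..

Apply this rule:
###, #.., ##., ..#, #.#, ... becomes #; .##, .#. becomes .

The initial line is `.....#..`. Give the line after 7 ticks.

#.#.#.##

#####.##
.#####.#
#.#####.
.#.#####
#.#.####
.#.#.###
#.#.#.##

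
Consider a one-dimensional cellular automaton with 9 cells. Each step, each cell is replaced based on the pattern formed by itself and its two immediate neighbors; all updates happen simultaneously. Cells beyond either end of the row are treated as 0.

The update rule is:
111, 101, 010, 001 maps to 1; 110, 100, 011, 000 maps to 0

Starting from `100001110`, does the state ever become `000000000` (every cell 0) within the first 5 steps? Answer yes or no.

no

100010100
100111100
101011000
111100000
011000000
step 5 is 011000000, still not uniform 0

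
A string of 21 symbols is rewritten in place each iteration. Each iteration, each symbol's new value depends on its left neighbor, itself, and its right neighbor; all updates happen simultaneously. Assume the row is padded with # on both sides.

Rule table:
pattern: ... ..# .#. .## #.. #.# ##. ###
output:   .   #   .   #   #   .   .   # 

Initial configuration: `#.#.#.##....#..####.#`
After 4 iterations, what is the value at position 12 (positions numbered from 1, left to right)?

#

iteration 1: ......#.#..#.#####..#
iteration 2: #....#...##..####.###
iteration 3: .#..#.#.##.#####..###
iteration 4: ..##....#..####.#####
position 12 holds #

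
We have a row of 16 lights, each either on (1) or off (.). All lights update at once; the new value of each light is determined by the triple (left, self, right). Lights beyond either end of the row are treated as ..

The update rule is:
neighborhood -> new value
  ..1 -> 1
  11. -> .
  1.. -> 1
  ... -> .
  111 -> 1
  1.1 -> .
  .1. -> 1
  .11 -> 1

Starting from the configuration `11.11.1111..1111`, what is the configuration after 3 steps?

1111111.11111..1

1..1..111.11111.
11111111..1111.1
1111111.11111..1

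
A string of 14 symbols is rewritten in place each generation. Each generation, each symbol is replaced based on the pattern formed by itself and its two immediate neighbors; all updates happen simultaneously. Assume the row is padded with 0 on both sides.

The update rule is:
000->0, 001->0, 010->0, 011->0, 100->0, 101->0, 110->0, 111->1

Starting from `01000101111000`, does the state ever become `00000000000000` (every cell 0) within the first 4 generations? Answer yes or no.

generation 1: 00000000110000
generation 2: 00000000000000
all cells are 0 at generation 2

yes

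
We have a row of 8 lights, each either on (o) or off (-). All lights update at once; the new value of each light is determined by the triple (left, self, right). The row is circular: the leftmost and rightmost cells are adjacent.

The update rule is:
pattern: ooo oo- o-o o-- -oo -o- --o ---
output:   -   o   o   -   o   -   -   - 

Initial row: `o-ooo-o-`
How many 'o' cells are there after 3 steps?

-oo-oo-o
ooooooo-
o-----oo
count of o: 3

3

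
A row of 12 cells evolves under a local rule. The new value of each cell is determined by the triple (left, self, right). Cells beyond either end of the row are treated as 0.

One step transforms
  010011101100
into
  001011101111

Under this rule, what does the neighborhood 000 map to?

At position 11 the neighborhood is 000; the next row has 1 there.

1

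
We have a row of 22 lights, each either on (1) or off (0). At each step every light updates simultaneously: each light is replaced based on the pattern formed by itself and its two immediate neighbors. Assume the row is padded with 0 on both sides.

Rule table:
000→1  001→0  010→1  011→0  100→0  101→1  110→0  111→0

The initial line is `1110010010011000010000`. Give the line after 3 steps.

0000010010000011010111
1111010010111000111000
0000110011000010000011

0000110011000010000011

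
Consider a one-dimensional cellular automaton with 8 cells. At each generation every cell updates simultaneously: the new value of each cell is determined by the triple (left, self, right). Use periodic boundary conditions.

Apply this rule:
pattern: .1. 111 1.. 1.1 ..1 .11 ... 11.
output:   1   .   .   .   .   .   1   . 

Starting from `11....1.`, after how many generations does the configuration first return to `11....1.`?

generation 1: ...11.1.
generation 2: 11....1.

2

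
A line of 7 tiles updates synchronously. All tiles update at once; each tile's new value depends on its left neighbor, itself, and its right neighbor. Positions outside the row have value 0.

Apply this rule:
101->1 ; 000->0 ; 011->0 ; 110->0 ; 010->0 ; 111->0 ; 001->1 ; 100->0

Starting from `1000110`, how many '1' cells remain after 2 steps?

0001000
0010000
count of 1: 1

1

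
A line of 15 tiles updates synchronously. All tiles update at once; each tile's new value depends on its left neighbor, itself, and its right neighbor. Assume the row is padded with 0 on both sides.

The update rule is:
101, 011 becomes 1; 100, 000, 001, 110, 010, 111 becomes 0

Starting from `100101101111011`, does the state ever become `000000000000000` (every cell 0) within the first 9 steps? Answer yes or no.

yes

000011011000110
000010110000100
000001100000000
000001000000000
000000000000000
all cells are 0 at step 5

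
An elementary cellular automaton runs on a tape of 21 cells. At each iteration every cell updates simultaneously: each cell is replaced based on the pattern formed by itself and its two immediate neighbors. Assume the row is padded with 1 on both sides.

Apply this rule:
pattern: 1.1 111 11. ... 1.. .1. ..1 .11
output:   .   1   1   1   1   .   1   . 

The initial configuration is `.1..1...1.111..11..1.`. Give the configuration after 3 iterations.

11..11.1111..1111.111

iteration 1: ..11.111...1111.111..
iteration 2: 11.1..11111.111..1111
iteration 3: 11..11.1111..1111.111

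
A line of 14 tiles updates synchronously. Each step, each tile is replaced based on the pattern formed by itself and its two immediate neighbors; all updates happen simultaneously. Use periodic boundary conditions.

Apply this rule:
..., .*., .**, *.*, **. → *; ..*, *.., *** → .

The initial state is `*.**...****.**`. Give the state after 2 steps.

****.*.*..***.
*..*****..*.**

*..*****..*.**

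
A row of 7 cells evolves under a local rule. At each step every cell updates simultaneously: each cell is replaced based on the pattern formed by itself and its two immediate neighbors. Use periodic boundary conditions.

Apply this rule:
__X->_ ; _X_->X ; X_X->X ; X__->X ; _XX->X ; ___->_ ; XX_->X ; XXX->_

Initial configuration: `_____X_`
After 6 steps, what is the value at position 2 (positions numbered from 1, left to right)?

step 1: _____XX
step 2: X____XX
step 3: XX___X_
step 4: XXX__XX
step 5: __XX_X_
step 6: __XXXXX
position 2 holds _

_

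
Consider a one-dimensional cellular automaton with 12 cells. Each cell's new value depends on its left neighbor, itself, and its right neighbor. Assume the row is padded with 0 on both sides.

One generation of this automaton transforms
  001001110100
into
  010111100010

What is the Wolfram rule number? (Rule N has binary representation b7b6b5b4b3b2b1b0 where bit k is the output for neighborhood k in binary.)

154

position 6: 111 → 1  (bit 7 = 1)
position 7: 110 → 0  (bit 6 = 0)
position 8: 101 → 0  (bit 5 = 0)
position 3: 100 → 1  (bit 4 = 1)
position 5: 011 → 1  (bit 3 = 1)
position 2: 010 → 0  (bit 2 = 0)
position 1: 001 → 1  (bit 1 = 1)
position 0: 000 → 0  (bit 0 = 0)
bits b7..b0 = 10011010 = 154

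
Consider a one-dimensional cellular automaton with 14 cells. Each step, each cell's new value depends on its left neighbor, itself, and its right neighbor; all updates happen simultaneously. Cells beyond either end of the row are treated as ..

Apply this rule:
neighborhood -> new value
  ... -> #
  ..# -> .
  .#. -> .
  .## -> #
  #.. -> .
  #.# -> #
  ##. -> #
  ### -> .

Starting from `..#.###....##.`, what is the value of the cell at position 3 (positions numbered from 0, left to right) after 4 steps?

.

#..##.#.##.##.
...###.######.
##.#.###....#.
###.##.#.##...
position 3 holds .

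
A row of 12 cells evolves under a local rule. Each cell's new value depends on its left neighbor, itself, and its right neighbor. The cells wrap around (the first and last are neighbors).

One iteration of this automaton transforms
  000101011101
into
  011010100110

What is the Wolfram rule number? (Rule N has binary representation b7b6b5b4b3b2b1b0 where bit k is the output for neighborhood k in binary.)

99

position 8: 111 → 0  (bit 7 = 0)
position 9: 110 → 1  (bit 6 = 1)
position 4: 101 → 1  (bit 5 = 1)
position 0: 100 → 0  (bit 4 = 0)
position 7: 011 → 0  (bit 3 = 0)
position 3: 010 → 0  (bit 2 = 0)
position 2: 001 → 1  (bit 1 = 1)
position 1: 000 → 1  (bit 0 = 1)
bits b7..b0 = 01100011 = 99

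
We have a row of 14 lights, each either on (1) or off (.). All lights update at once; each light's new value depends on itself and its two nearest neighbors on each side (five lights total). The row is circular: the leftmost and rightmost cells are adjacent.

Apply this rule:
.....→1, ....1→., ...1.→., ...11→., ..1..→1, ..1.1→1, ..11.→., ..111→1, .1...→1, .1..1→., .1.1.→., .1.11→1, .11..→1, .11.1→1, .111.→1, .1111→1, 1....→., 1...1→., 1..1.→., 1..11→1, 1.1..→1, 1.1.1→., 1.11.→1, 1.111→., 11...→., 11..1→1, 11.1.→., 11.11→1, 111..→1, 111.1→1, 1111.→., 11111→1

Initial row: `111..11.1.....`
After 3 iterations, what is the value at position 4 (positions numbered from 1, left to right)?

.

iteration 1: 11111.1.11.1..
iteration 2: 111.1..111.1.1
iteration 3: 1.1.1.1111..1.
position 4 holds .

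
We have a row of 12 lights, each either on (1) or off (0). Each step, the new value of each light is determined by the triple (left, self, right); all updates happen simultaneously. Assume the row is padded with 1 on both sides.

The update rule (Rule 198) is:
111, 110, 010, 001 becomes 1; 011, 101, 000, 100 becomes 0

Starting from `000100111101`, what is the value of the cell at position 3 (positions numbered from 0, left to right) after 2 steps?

1

001101011100
010101001101
position 3 holds 1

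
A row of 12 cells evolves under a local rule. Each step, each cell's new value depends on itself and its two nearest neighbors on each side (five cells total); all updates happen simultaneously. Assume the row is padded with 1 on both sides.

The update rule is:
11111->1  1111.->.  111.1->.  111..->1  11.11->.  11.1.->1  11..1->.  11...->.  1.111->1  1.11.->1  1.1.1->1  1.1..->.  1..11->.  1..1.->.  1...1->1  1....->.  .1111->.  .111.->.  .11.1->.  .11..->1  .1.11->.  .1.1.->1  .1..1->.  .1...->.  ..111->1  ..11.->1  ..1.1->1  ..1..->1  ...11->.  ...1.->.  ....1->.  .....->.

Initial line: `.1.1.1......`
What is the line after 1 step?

11111.......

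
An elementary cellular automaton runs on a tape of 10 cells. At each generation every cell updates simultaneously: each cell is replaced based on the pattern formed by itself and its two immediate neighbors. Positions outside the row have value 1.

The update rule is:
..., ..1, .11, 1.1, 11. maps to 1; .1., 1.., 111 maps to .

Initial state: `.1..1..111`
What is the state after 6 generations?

1..1..11..
1.1..111.1
11..11.111
.1.11111..
1.11...1.1
1111.11.11

1111.11.11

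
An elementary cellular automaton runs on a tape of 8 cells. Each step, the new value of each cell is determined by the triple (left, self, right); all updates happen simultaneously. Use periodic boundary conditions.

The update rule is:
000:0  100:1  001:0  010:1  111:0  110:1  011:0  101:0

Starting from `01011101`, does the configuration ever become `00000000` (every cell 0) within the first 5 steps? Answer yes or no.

no

01000101
01100101
00110101
10010101
11010100
step 5 is 11010100, still not uniform 0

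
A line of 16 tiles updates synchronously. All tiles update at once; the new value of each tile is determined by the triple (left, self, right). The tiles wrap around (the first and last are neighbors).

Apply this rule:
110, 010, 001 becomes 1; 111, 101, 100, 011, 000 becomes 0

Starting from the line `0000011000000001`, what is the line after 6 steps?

0000101000000011
0001101000000101
0010101000001101
0110101000010101
0010101000110101
0110101001010101

0110101001010101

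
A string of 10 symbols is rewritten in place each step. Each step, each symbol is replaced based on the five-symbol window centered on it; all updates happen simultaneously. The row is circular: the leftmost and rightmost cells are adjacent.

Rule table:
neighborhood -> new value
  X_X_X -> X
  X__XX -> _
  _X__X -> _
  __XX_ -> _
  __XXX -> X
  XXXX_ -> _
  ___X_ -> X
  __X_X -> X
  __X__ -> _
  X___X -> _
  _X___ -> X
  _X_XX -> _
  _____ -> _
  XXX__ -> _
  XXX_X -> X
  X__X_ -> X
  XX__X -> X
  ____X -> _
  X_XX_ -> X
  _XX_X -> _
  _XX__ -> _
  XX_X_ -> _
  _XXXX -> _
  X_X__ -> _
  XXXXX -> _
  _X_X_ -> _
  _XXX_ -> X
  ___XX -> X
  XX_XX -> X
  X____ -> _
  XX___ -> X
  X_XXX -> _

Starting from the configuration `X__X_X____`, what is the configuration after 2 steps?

____XX__X_

step 1: __XX__X__X
step 2: ____XX__X_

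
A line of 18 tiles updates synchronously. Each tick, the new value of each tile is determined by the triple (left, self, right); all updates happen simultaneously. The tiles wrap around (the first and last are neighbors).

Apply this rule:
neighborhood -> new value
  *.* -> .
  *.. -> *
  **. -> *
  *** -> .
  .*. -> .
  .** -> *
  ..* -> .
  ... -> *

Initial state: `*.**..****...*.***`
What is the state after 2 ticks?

tick 1: *.***.*..***...*..
tick 2: ..*.*..*.*.***..*.

..*.*..*.*.***..*.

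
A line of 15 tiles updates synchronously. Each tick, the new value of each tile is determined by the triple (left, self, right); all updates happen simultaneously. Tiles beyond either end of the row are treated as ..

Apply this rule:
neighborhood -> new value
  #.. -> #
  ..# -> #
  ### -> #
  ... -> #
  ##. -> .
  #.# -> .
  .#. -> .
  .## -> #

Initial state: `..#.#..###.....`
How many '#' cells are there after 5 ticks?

##...####.#####
#.######..####.
..#####.#####.#
######..####...
#####.#####.###
count of #: 13

13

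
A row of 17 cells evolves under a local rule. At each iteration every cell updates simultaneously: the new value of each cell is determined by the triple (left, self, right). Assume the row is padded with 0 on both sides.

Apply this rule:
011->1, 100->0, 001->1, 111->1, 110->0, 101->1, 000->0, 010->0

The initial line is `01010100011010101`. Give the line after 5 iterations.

10001101010100000

iteration 1: 10101000110101010
iteration 2: 01010001101010100
iteration 3: 10100011010101000
iteration 4: 01000110101010000
iteration 5: 10001101010100000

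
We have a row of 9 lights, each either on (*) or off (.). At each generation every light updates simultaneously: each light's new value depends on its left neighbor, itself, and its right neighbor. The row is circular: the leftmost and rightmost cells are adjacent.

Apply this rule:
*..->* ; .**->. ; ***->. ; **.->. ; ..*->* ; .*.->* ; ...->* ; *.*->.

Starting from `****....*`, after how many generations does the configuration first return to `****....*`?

generation 1: ....****.
generation 2: ****....*

2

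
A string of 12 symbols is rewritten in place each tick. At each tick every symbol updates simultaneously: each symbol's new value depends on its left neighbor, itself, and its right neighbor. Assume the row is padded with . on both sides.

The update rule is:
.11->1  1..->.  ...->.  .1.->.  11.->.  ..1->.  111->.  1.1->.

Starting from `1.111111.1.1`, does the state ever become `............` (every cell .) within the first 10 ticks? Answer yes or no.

yes

..1.........
............
all cells are . at tick 2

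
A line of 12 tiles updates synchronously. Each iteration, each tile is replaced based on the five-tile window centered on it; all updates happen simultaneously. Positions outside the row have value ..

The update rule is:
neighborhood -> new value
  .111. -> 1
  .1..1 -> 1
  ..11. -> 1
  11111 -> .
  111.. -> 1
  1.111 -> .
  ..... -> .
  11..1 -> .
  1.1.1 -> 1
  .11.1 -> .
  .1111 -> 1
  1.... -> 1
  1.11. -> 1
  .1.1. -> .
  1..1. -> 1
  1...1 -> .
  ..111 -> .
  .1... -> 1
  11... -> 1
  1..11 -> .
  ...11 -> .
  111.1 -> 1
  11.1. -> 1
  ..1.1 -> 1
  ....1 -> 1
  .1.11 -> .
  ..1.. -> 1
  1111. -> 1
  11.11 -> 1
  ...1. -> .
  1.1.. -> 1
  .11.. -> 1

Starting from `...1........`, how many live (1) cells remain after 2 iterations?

iteration 1: .1.111......
iteration 2: .1..1111....
count of 1: 5

5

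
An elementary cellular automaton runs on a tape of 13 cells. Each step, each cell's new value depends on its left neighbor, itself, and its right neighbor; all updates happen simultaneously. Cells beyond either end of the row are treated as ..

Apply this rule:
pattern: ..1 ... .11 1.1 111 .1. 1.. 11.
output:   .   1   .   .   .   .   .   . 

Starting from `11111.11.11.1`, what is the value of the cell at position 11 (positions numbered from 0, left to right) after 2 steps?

.............
1111111111111
position 11 holds 1

1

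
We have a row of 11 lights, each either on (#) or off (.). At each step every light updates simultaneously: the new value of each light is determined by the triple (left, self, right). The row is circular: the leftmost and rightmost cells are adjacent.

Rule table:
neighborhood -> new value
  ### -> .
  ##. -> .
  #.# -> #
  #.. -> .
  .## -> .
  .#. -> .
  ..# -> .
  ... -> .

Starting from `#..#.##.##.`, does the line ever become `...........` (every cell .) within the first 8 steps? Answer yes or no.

yes

....#..#..#
...........
all cells are . at step 2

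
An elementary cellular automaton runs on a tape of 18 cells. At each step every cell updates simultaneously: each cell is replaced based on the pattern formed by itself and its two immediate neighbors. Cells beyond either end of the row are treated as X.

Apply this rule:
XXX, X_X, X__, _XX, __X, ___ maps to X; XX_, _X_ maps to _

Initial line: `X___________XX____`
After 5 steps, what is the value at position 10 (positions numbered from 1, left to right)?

step 1: _XXXXXXXXXXXX_XXXX
step 2: XXXXXXXXXXXX_XXXXX
step 3: XXXXXXXXXXX_XXXXXX
step 4: XXXXXXXXXX_XXXXXXX
step 5: XXXXXXXXX_XXXXXXXX
position 10 holds _

_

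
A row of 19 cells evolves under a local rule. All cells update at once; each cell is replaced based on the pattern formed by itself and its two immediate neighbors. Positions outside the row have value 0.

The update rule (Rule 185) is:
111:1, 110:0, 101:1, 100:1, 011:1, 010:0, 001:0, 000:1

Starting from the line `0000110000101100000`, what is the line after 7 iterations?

0110101011111010101

iteration 1: 1110101110011011111
iteration 2: 1101011101010111110
iteration 3: 1010111010101111101
iteration 4: 0101110101011111010
iteration 5: 0011101010111110101
iteration 6: 1011010101111101010
iteration 7: 0110101011111010101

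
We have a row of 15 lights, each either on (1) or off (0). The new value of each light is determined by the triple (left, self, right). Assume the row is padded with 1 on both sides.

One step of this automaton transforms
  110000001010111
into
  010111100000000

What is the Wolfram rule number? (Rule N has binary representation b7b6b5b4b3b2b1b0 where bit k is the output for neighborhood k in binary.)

65

position 0: 111 → 0  (bit 7 = 0)
position 1: 110 → 1  (bit 6 = 1)
position 9: 101 → 0  (bit 5 = 0)
position 2: 100 → 0  (bit 4 = 0)
position 12: 011 → 0  (bit 3 = 0)
position 8: 010 → 0  (bit 2 = 0)
position 7: 001 → 0  (bit 1 = 0)
position 3: 000 → 1  (bit 0 = 1)
bits b7..b0 = 01000001 = 65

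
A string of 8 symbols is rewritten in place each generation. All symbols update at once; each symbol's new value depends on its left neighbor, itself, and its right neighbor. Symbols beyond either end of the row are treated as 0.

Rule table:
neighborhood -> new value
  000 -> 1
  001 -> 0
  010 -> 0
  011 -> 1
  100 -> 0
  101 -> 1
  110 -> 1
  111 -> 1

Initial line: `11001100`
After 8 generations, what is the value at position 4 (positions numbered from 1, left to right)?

generation 1: 11001101
generation 2: 11001110
generation 3: 11001110  (fixed point — unchanged through generation 8)
position 4 holds 0

0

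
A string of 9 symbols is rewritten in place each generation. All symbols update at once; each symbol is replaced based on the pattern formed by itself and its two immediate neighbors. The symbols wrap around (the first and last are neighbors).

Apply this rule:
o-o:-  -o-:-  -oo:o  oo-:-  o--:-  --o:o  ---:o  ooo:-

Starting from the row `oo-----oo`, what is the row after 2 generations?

---ooooo-
oooo-----

oooo-----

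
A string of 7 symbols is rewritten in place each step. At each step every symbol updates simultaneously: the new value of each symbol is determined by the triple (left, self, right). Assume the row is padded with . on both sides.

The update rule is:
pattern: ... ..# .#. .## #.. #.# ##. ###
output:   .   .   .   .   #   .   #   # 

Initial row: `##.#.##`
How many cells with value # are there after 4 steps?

1

.#....#
..#....
...#...
....#..
count of #: 1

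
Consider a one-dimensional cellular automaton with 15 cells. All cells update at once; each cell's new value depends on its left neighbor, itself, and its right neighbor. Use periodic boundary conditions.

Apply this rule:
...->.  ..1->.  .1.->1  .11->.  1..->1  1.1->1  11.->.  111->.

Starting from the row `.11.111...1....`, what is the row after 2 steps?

...11..11...1..

...1...1..11...
...11..11...1..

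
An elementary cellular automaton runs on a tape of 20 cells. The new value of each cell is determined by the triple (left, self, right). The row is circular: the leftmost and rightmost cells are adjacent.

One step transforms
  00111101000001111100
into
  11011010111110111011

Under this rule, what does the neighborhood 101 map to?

1

At position 6 the neighborhood is 101; the next row has 1 there.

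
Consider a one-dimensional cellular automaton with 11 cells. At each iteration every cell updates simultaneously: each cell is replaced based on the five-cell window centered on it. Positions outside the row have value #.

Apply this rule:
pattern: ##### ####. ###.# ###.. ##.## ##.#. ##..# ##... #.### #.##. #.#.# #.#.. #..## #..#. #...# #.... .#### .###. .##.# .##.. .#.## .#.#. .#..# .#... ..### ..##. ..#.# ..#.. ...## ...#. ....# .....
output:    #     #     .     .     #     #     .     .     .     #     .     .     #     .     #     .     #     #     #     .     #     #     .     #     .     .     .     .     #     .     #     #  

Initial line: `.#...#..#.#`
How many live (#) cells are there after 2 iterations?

#.##.....#.
.##...##..#
count of #: 5

5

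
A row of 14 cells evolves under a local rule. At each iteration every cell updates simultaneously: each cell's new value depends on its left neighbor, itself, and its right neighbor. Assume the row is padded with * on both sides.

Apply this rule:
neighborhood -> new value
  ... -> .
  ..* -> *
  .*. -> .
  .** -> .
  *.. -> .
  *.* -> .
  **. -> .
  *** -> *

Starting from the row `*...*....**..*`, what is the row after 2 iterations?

...*....*...*.
..*....*...*..

..*....*...*..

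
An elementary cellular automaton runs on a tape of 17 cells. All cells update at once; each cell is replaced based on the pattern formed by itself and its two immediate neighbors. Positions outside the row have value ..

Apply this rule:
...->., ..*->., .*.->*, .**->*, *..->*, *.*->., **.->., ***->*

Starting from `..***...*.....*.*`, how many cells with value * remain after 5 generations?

..**.*..**....*.*
..*..**.*.*...*.*
..**.*..*.**..*.*
..*..**.*.*.*.*.*
..**.*..*.*.*.*.*
count of *: 8

8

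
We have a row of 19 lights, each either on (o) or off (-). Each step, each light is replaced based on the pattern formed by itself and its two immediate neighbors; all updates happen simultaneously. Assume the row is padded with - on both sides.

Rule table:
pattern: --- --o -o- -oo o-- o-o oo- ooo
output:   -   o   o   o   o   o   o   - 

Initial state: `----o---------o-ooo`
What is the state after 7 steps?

---ooo-------oooo-o
--oo-oo-----oo--ooo
-ooooooo---oooooo-o
oo-----oo-oo----ooo
ooo---ooooooo--oo-o
o-oo-oo-----ooooooo
oooooooo---oo-----o

oooooooo---oo-----o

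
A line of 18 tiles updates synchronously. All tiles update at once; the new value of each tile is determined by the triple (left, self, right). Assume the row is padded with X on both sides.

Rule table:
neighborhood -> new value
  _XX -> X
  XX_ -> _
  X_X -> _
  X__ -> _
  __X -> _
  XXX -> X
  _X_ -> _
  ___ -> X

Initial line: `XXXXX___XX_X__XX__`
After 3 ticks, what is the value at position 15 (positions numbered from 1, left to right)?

X

XXXX__X_X_____X___
XXX_______XXX___X_
XX__XXXXX_XX__X___
position 15 holds X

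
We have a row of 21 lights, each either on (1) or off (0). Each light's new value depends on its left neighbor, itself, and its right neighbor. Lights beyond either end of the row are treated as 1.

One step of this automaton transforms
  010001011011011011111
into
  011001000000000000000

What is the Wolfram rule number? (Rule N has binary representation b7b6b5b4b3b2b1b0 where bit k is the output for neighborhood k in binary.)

position 17: 111 → 0  (bit 7 = 0)
position 8: 110 → 0  (bit 6 = 0)
position 0: 101 → 0  (bit 5 = 0)
position 2: 100 → 1  (bit 4 = 1)
position 7: 011 → 0  (bit 3 = 0)
position 1: 010 → 1  (bit 2 = 1)
position 4: 001 → 0  (bit 1 = 0)
position 3: 000 → 0  (bit 0 = 0)
bits b7..b0 = 00010100 = 20

20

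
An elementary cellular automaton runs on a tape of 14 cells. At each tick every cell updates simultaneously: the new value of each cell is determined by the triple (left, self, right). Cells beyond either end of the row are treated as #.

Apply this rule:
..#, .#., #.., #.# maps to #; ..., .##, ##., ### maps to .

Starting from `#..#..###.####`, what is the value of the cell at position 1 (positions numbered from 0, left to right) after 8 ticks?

.#####...#....
#.....#.###..#
.#...###...##.
###.#...#.#..#
...###.######.
#.#...#......#
.###.###....#.
#...#...#..###
position 1 holds .

.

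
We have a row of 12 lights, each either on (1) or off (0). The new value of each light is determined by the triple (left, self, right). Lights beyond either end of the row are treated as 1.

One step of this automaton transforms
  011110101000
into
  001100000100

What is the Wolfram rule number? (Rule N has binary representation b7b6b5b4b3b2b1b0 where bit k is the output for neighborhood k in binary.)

144

position 2: 111 → 1  (bit 7 = 1)
position 4: 110 → 0  (bit 6 = 0)
position 0: 101 → 0  (bit 5 = 0)
position 9: 100 → 1  (bit 4 = 1)
position 1: 011 → 0  (bit 3 = 0)
position 6: 010 → 0  (bit 2 = 0)
position 11: 001 → 0  (bit 1 = 0)
position 10: 000 → 0  (bit 0 = 0)
bits b7..b0 = 10010000 = 144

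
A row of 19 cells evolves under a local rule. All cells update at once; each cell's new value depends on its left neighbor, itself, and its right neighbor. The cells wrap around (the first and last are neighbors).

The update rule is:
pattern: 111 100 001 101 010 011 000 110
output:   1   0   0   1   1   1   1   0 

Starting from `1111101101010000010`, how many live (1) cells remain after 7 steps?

15

1111011011110111011
1110110111101110111
1101101111011101111
1011011110111011111
0110111101110111111
1101111011101111110
1011110111011111101
count of 1: 15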